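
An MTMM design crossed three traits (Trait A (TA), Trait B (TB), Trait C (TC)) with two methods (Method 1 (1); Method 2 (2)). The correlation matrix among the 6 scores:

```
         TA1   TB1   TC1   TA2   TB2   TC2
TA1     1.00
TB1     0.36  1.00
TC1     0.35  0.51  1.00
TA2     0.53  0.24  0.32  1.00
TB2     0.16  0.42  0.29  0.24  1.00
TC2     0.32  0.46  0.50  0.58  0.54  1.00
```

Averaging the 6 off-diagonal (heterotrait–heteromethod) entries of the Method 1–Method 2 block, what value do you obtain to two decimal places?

HTHM values (method 1 × method 2): 0.16, 0.32, 0.24, 0.46, 0.32, 0.29; mean = 1.79/6 = 0.30.

0.30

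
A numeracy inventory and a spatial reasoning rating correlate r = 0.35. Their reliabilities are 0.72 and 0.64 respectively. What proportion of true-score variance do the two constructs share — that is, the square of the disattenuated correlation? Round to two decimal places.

Disattenuated r = 0.35 / √(0.72 × 0.64) = 0.35 / 0.6788 = 0.5156.
Shared true-score variance = 0.5156² = 0.2658 ≈ 0.27.

0.27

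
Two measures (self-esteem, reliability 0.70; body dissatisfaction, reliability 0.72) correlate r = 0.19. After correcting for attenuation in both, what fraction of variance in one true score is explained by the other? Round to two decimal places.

0.07

Disattenuated r = 0.19 / √(0.70 × 0.72) = 0.19 / 0.7099 = 0.2676.
Shared true-score variance = 0.2676² = 0.0716 ≈ 0.07.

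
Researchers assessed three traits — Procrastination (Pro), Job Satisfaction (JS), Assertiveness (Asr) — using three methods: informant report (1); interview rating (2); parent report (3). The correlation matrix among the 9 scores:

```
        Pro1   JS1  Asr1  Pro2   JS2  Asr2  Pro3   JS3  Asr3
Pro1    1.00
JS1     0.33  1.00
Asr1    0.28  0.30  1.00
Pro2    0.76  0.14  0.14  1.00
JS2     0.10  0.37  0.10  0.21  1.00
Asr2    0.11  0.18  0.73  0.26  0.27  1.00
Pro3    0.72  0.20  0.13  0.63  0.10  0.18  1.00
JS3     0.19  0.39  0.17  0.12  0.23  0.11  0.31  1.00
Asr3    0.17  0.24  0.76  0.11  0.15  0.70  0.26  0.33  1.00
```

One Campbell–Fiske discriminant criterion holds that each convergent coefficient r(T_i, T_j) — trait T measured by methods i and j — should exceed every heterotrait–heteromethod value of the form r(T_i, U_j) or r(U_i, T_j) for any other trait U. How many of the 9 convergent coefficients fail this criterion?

0

Each convergent coefficient versus the relevant comparison correlations:
Pro (methods 1·2): 0.76 vs {0.10, 0.14, 0.11, 0.14} → pass.
Pro (methods 1·3): 0.72 vs {0.19, 0.20, 0.17, 0.13} → pass.
Pro (methods 2·3): 0.63 vs {0.12, 0.10, 0.11, 0.18} → pass.
JS (methods 1·2): 0.37 vs {0.14, 0.10, 0.18, 0.10} → pass.
JS (methods 1·3): 0.39 vs {0.20, 0.19, 0.24, 0.17} → pass.
JS (methods 2·3): 0.23 vs {0.10, 0.12, 0.15, 0.11} → pass.
Asr (methods 1·2): 0.73 vs {0.14, 0.11, 0.10, 0.18} → pass.
Asr (methods 1·3): 0.76 vs {0.13, 0.17, 0.17, 0.24} → pass.
Asr (methods 2·3): 0.70 vs {0.18, 0.11, 0.11, 0.15} → pass.
0 of 9 fail.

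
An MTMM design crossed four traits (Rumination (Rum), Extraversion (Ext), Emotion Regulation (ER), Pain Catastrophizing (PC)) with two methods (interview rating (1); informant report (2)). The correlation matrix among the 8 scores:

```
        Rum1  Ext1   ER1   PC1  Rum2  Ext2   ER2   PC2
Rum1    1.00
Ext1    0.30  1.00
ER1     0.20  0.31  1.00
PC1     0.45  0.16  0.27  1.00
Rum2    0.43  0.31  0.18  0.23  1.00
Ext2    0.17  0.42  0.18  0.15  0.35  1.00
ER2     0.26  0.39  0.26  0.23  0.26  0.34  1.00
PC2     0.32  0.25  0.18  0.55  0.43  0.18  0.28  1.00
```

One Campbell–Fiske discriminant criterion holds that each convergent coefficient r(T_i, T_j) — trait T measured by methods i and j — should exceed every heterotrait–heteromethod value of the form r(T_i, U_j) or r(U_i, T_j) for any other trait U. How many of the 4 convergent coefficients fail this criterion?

Convergent coefficients and their comparison sets:
Rum (methods 1·2): 0.43 vs {0.17, 0.31, 0.26, 0.18, 0.32, 0.23} → pass.
Ext (methods 1·2): 0.42 vs {0.31, 0.17, 0.39, 0.18, 0.25, 0.15} → pass.
ER (methods 1·2): 0.26 vs {0.18, 0.26, 0.18, 0.39, 0.18, 0.23} → fail.
PC (methods 1·2): 0.55 vs {0.23, 0.32, 0.15, 0.25, 0.23, 0.18} → pass.
1 of 4 fail.

1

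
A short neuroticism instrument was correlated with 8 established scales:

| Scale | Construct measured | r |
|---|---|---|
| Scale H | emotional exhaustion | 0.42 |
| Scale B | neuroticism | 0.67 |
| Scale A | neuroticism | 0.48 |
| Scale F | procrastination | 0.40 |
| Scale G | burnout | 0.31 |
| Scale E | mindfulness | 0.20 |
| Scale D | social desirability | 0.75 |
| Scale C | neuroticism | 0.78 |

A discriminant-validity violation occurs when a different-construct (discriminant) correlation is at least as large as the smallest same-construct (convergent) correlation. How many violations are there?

Convergent (same construct = neuroticism): Scale B, Scale A, Scale C.
Smallest convergent = 0.48. Discriminant values: 0.42, 0.40, 0.31, 0.20, 0.75; count ≥ 0.48 → 1.

1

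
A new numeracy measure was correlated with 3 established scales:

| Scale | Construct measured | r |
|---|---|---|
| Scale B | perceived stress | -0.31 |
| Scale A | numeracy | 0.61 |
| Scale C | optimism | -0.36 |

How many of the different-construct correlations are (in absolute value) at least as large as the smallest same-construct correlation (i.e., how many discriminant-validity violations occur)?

0

Convergent (same construct = numeracy): Scale A.
Smallest convergent = 0.61. Discriminant |r|: 0.31, 0.36; count ≥ 0.61 → 0.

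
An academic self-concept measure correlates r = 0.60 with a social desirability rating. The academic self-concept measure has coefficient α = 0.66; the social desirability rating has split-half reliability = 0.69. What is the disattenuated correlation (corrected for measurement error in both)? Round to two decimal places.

0.89

r_true = r_obs / √(r_xx · r_yy) = 0.60 / √(0.66 × 0.69) = 0.60 / √0.4554 = 0.60 / 0.6748 ≈ 0.89.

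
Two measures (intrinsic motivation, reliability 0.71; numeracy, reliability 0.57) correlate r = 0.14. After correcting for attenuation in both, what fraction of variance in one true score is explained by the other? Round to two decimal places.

Disattenuated r = 0.14 / √(0.71 × 0.57) = 0.14 / 0.6362 = 0.2201.
Shared true-score variance = 0.2201² = 0.0484 ≈ 0.05.

0.05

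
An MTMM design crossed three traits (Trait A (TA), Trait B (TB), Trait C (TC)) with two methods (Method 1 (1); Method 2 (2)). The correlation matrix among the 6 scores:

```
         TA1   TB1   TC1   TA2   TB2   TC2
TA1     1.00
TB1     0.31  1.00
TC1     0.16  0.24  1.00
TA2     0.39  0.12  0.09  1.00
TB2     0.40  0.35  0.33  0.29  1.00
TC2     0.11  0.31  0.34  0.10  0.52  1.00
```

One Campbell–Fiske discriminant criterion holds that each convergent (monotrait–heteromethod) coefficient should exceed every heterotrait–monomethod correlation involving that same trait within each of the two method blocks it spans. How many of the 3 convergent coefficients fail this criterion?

Each convergent coefficient versus the relevant comparison correlations:
TA (methods 1·2): 0.39 vs {0.31, 0.29, 0.16, 0.10} → pass.
TB (methods 1·2): 0.35 vs {0.31, 0.29, 0.24, 0.52} → fail.
TC (methods 1·2): 0.34 vs {0.16, 0.10, 0.24, 0.52} → fail.
2 of 3 fail.

2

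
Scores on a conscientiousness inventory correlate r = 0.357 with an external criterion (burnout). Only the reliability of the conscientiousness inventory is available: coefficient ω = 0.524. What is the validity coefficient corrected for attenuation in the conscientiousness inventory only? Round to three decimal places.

0.493

Single correction: r_c = r_obs / √r_xx = 0.357 / √0.524 = 0.357 / 0.7239 ≈ 0.493.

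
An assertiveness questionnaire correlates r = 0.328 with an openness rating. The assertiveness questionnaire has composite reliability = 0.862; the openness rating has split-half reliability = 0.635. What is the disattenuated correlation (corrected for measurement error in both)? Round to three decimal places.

r_true = r_obs / √(r_xx · r_yy) = 0.328 / √(0.862 × 0.635) = 0.328 / √0.547370 = 0.328 / 0.7398 ≈ 0.443.

0.443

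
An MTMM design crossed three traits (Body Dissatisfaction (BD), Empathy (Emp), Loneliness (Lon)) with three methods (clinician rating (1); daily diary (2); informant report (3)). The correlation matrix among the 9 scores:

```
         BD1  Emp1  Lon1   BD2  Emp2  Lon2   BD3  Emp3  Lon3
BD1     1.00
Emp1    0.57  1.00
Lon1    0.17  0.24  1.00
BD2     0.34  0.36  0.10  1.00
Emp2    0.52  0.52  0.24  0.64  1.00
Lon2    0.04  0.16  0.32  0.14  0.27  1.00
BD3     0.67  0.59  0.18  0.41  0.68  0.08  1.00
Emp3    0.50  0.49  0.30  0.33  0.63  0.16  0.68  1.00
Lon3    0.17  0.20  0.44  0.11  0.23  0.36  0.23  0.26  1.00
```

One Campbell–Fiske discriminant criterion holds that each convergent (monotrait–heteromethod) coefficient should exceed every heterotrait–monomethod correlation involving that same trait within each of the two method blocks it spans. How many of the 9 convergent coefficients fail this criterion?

6

Each convergent coefficient versus the relevant comparison correlations:
BD (methods 1·2): 0.34 vs {0.57, 0.64, 0.17, 0.14} → fail.
BD (methods 1·3): 0.67 vs {0.57, 0.68, 0.17, 0.23} → fail.
BD (methods 2·3): 0.41 vs {0.64, 0.68, 0.14, 0.23} → fail.
Emp (methods 1·2): 0.52 vs {0.57, 0.64, 0.24, 0.27} → fail.
Emp (methods 1·3): 0.49 vs {0.57, 0.68, 0.24, 0.26} → fail.
Emp (methods 2·3): 0.63 vs {0.64, 0.68, 0.27, 0.26} → fail.
Lon (methods 1·2): 0.32 vs {0.17, 0.14, 0.24, 0.27} → pass.
Lon (methods 1·3): 0.44 vs {0.17, 0.23, 0.24, 0.26} → pass.
Lon (methods 2·3): 0.36 vs {0.14, 0.23, 0.27, 0.26} → pass.
6 of 9 fail.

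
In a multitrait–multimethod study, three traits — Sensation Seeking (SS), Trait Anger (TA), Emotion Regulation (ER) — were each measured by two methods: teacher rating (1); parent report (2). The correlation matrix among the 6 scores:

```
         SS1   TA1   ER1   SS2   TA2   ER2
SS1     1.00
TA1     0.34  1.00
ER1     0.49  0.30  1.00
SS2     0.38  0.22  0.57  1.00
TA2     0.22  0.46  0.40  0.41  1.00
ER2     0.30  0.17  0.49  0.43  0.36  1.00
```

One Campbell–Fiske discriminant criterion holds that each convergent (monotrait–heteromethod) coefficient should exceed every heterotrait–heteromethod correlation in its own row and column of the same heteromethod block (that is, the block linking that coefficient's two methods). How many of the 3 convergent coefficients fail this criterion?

2

Convergent coefficients and their comparison sets:
SS (methods 1·2): 0.38 vs {0.22, 0.22, 0.30, 0.57} → fail.
TA (methods 1·2): 0.46 vs {0.22, 0.22, 0.17, 0.40} → pass.
ER (methods 1·2): 0.49 vs {0.57, 0.30, 0.40, 0.17} → fail.
2 of 3 fail.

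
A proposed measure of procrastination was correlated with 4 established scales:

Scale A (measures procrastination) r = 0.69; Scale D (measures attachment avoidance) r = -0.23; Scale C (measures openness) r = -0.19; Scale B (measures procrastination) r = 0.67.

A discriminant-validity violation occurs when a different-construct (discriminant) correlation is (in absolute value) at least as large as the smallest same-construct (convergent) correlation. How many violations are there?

Convergent (same construct = procrastination): Scale A, Scale B.
Smallest convergent = 0.67. Discriminant |r|: 0.23, 0.19; count ≥ 0.67 → 0.

0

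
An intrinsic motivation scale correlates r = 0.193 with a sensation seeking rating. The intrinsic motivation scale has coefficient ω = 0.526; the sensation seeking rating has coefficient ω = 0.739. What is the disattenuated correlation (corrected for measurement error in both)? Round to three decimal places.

0.310

r_true = r_obs / √(r_xx · r_yy) = 0.193 / √(0.526 × 0.739) = 0.193 / √0.388714 = 0.193 / 0.6235 ≈ 0.310.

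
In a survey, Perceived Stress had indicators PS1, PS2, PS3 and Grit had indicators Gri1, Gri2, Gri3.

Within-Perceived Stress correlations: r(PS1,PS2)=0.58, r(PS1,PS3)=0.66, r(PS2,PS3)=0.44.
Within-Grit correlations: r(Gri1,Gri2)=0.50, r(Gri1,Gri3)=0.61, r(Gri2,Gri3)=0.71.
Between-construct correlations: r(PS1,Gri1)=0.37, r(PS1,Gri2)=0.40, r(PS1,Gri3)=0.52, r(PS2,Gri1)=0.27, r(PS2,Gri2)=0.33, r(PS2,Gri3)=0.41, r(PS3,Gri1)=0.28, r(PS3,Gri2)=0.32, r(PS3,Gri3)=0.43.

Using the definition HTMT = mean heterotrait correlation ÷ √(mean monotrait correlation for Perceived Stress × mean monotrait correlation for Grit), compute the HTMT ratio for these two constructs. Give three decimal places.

Mean heterotrait r = 3.33/9 = 0.3700.
Mean within-PS = 1.68/3 = 0.5600; mean within-Gri = 1.82/3 = 0.6067.
Geometric mean = √(0.5600 × 0.6067) = 0.5829.
HTMT = 0.3700 / 0.5829 = 0.635.

0.635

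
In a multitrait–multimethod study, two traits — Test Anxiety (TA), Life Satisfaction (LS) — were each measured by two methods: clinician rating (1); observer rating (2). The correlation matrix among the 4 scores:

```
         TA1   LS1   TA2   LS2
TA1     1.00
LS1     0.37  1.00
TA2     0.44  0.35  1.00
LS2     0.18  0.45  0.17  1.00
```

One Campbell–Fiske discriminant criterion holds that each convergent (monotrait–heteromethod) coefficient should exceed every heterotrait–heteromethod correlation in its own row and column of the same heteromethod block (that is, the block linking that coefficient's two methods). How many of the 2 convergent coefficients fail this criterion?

0

Checking each validity diagonal entry against its comparison values:
TA (methods 1·2): 0.44 vs {0.18, 0.35} → pass.
LS (methods 1·2): 0.45 vs {0.35, 0.18} → pass.
0 of 2 fail.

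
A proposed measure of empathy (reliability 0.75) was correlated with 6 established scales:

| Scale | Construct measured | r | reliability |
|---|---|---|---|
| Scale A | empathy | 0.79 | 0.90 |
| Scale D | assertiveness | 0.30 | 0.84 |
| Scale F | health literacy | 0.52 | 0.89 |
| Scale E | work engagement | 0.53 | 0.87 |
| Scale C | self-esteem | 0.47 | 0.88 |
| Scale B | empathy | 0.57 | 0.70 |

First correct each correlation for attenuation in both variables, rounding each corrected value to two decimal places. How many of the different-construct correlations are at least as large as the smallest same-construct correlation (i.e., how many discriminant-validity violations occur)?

Disattenuated r (r / √(r_scale · r_new)):
  Scale A (conv): 0.79 / √(0.90·0.75) = 0.96
  Scale D (disc): 0.30 / √(0.84·0.75) = 0.38
  Scale F (disc): 0.52 / √(0.89·0.75) = 0.64
  Scale E (disc): 0.53 / √(0.87·0.75) = 0.66
  Scale C (disc): 0.47 / √(0.88·0.75) = 0.58
  Scale B (conv): 0.57 / √(0.70·0.75) = 0.79
Smallest convergent = 0.79. Discriminant values: 0.38, 0.64, 0.66, 0.58; count ≥ 0.79 → 0.

0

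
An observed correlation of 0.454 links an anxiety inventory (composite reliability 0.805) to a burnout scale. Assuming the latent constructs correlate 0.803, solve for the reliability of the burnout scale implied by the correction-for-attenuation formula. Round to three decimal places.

0.397

r_true = r_obs / √(r_xx · r_yy) ⇒ 0.803 = 0.454 / √(0.805 · r_yy).
√(0.805 · r_yy) = 0.454 / 0.803 = 0.5654; 0.805 · r_yy = 0.3197; r_yy = 0.3197 / 0.805 ≈ 0.397.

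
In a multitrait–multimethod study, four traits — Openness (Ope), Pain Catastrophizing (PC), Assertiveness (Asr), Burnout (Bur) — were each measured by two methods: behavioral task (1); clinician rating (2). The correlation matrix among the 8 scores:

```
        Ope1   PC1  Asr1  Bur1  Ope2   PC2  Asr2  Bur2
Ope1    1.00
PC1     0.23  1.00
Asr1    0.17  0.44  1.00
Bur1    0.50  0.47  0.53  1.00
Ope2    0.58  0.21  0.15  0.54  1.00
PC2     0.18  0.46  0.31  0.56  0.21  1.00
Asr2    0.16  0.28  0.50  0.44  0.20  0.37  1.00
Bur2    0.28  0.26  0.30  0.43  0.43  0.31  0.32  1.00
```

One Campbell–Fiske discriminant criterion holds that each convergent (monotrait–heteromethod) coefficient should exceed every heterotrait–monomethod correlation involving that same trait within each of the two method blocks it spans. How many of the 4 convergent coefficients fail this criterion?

Convergent coefficients and their comparison sets:
Ope (methods 1·2): 0.58 vs {0.23, 0.21, 0.17, 0.20, 0.50, 0.43} → pass.
PC (methods 1·2): 0.46 vs {0.23, 0.21, 0.44, 0.37, 0.47, 0.31} → fail.
Asr (methods 1·2): 0.50 vs {0.17, 0.20, 0.44, 0.37, 0.53, 0.32} → fail.
Bur (methods 1·2): 0.43 vs {0.50, 0.43, 0.47, 0.31, 0.53, 0.32} → fail.
3 of 4 fail.

3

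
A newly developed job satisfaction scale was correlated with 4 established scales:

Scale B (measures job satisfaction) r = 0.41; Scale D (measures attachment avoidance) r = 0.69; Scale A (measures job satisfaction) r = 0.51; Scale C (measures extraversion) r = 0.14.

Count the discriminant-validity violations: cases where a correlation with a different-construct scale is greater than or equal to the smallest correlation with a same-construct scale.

1

Convergent (same construct = job satisfaction): Scale B, Scale A.
Smallest convergent = 0.41. Discriminant values: 0.69, 0.14; count ≥ 0.41 → 1.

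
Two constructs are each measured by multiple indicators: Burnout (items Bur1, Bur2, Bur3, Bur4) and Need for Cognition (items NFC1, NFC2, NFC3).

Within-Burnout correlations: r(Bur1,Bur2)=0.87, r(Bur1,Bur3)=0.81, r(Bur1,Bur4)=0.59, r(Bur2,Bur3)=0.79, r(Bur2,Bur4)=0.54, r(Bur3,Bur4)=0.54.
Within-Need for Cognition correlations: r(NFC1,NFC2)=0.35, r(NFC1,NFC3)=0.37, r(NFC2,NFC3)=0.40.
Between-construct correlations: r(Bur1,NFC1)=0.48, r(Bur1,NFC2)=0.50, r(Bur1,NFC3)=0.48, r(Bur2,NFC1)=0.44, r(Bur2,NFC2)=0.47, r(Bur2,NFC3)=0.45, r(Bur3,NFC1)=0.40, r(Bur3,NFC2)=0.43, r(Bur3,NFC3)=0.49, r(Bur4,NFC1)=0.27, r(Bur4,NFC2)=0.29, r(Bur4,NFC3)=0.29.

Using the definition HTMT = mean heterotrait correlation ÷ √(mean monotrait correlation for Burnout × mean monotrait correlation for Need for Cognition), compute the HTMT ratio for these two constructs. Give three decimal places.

0.819

Mean heterotrait r = 4.99/12 = 0.4158.
Mean within-Bur = 4.14/6 = 0.6900; mean within-NFC = 1.12/3 = 0.3733.
Geometric mean = √(0.6900 × 0.3733) = 0.5075.
HTMT = 0.4158 / 0.5075 = 0.819.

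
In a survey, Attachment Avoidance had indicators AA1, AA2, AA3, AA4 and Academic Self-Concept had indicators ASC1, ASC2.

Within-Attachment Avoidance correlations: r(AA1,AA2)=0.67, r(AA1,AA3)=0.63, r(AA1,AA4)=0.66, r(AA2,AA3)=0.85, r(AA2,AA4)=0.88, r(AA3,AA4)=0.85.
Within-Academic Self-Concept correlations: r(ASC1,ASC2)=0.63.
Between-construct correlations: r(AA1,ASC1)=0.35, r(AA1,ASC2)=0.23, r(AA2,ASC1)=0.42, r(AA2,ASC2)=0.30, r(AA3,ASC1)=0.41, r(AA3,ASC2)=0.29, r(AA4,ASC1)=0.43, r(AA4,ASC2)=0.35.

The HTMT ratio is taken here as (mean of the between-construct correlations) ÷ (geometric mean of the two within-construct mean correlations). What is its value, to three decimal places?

0.503

Between-construct mean = 2.78/8 = 0.3475.
Mean within-AA = 4.54/6 = 0.7567; mean within-ASC = 0.63/1 = 0.6300.
Geometric mean = √(0.7567 × 0.6300) = 0.6904.
HTMT = 0.3475 / 0.6904 = 0.503.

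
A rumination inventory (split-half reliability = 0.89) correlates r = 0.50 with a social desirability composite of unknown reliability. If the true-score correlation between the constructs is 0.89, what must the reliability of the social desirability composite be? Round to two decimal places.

r_true = r_obs / √(r_xx · r_yy) ⇒ 0.89 = 0.50 / √(0.89 · r_yy).
√(0.89 · r_yy) = 0.50 / 0.89 = 0.5618; 0.89 · r_yy = 0.3156; r_yy = 0.3156 / 0.89 ≈ 0.35.

0.35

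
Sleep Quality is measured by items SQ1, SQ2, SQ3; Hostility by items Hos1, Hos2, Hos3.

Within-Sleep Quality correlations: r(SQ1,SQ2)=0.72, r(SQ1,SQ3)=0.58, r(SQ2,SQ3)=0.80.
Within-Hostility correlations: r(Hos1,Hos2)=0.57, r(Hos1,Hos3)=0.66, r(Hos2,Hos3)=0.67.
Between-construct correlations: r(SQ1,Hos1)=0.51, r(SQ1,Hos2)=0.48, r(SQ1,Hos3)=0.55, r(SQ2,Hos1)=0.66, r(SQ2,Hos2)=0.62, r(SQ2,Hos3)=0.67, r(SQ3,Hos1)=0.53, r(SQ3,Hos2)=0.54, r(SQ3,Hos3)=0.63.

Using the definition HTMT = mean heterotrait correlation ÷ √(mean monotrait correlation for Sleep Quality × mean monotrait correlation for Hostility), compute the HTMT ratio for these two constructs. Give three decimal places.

Mean between = 5.19/9 = 0.5767.
Mean within-SQ = 2.10/3 = 0.7000; mean within-Hos = 1.90/3 = 0.6333.
Geometric mean = √(0.7000 × 0.6333) = 0.6658.
HTMT = 0.5767 / 0.6658 = 0.866.

0.866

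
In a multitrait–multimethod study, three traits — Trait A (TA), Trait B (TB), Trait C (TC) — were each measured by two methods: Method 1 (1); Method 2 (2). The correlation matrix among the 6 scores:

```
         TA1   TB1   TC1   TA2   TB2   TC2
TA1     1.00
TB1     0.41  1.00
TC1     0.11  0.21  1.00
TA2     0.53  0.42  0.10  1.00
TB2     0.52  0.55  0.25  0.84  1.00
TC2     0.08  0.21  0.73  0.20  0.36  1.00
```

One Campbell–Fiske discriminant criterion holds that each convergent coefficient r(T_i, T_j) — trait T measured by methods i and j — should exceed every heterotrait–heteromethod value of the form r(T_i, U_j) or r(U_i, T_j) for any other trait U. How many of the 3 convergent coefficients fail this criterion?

0

Each convergent coefficient versus the relevant comparison correlations:
TA (methods 1·2): 0.53 vs {0.52, 0.42, 0.08, 0.10} → pass.
TB (methods 1·2): 0.55 vs {0.42, 0.52, 0.21, 0.25} → pass.
TC (methods 1·2): 0.73 vs {0.10, 0.08, 0.25, 0.21} → pass.
0 of 3 fail.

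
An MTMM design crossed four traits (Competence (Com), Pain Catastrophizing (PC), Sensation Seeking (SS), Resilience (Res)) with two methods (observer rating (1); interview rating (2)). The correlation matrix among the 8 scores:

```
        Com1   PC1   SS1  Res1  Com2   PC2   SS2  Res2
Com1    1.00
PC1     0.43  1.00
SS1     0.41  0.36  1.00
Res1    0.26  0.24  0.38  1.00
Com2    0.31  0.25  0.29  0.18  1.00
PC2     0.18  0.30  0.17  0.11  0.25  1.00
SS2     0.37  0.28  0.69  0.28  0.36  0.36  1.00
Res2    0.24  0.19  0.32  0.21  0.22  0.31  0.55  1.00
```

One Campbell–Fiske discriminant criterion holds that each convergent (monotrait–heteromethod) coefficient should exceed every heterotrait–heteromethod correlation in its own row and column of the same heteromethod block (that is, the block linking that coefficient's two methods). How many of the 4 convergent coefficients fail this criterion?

2

Each convergent coefficient versus the relevant comparison correlations:
Com (methods 1·2): 0.31 vs {0.18, 0.25, 0.37, 0.29, 0.24, 0.18} → fail.
PC (methods 1·2): 0.30 vs {0.25, 0.18, 0.28, 0.17, 0.19, 0.11} → pass.
SS (methods 1·2): 0.69 vs {0.29, 0.37, 0.17, 0.28, 0.32, 0.28} → pass.
Res (methods 1·2): 0.21 vs {0.18, 0.24, 0.11, 0.19, 0.28, 0.32} → fail.
2 of 4 fail.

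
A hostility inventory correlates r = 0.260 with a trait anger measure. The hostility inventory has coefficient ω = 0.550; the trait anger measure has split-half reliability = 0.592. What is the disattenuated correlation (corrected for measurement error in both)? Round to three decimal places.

r_true = r_obs / √(r_xx · r_yy) = 0.260 / √(0.550 × 0.592) = 0.260 / √0.325600 = 0.260 / 0.5706 ≈ 0.456.

0.456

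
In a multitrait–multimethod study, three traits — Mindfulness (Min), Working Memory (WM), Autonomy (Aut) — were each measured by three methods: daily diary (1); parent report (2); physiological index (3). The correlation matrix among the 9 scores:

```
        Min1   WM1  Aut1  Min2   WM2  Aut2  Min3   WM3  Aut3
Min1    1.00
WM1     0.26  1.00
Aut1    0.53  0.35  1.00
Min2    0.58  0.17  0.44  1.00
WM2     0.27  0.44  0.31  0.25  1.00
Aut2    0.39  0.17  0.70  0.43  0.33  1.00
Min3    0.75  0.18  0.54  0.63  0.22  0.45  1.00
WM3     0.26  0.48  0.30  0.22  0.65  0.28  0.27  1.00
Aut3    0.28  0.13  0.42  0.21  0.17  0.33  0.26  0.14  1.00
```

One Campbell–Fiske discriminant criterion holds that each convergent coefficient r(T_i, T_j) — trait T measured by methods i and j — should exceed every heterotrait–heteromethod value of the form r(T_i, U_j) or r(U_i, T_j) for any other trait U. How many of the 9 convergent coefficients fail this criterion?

2

Checking each validity diagonal entry against its comparison values:
Min (methods 1·2): 0.58 vs {0.27, 0.17, 0.39, 0.44} → pass.
Min (methods 1·3): 0.75 vs {0.26, 0.18, 0.28, 0.54} → pass.
Min (methods 2·3): 0.63 vs {0.22, 0.22, 0.21, 0.45} → pass.
WM (methods 1·2): 0.44 vs {0.17, 0.27, 0.17, 0.31} → pass.
WM (methods 1·3): 0.48 vs {0.18, 0.26, 0.13, 0.30} → pass.
WM (methods 2·3): 0.65 vs {0.22, 0.22, 0.17, 0.28} → pass.
Aut (methods 1·2): 0.70 vs {0.44, 0.39, 0.31, 0.17} → pass.
Aut (methods 1·3): 0.42 vs {0.54, 0.28, 0.30, 0.13} → fail.
Aut (methods 2·3): 0.33 vs {0.45, 0.21, 0.28, 0.17} → fail.
2 of 9 fail.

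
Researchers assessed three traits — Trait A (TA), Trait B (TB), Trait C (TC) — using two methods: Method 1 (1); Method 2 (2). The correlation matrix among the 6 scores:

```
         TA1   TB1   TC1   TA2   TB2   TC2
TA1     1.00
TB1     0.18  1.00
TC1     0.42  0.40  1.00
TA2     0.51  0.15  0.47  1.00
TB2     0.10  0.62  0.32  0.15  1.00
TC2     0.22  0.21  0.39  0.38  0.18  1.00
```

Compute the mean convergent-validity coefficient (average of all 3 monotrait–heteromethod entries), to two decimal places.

0.51

Convergent values: 0.51, 0.62, 0.39; mean = 1.52/3 = 0.51.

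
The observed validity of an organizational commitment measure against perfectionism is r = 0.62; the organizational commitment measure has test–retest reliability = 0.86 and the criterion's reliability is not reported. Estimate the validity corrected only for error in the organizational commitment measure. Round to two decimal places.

Single correction: r_c = r_obs / √r_xx = 0.62 / √0.86 = 0.62 / 0.9274 ≈ 0.67.

0.67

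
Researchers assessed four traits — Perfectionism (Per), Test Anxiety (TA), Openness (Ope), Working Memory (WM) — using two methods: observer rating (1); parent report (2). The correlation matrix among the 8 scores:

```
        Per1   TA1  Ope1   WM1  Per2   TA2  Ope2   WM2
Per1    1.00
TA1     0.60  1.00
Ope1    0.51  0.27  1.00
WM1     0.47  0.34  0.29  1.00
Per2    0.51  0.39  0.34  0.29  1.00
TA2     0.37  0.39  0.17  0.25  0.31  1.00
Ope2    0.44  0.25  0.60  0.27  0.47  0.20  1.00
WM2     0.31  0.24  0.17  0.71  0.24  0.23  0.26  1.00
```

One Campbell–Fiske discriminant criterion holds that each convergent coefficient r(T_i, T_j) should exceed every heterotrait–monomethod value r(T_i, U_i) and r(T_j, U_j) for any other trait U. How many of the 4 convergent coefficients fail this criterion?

Convergent coefficients and their comparison sets:
Per (methods 1·2): 0.51 vs {0.60, 0.31, 0.51, 0.47, 0.47, 0.24} → fail.
TA (methods 1·2): 0.39 vs {0.60, 0.31, 0.27, 0.20, 0.34, 0.23} → fail.
Ope (methods 1·2): 0.60 vs {0.51, 0.47, 0.27, 0.20, 0.29, 0.26} → pass.
WM (methods 1·2): 0.71 vs {0.47, 0.24, 0.34, 0.23, 0.29, 0.26} → pass.
2 of 4 fail.

2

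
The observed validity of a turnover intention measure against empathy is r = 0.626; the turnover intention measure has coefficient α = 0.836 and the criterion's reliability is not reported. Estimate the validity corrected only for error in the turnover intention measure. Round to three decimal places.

0.685

Single correction: r_c = r_obs / √r_xx = 0.626 / √0.836 = 0.626 / 0.9143 ≈ 0.685.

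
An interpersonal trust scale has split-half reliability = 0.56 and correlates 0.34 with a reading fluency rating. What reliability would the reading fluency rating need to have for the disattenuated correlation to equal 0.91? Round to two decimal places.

r_true = r_obs / √(r_xx · r_yy) ⇒ 0.91 = 0.34 / √(0.56 · r_yy).
√(0.56 · r_yy) = 0.34 / 0.91 = 0.3736; 0.56 · r_yy = 0.1396; r_yy = 0.1396 / 0.56 ≈ 0.25.

0.25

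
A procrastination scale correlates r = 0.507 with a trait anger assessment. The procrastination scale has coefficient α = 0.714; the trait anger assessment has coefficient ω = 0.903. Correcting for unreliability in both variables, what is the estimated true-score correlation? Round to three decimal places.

r_true = r_obs / √(r_xx · r_yy) = 0.507 / √(0.714 × 0.903) = 0.507 / √0.644742 = 0.507 / 0.8030 ≈ 0.631.

0.631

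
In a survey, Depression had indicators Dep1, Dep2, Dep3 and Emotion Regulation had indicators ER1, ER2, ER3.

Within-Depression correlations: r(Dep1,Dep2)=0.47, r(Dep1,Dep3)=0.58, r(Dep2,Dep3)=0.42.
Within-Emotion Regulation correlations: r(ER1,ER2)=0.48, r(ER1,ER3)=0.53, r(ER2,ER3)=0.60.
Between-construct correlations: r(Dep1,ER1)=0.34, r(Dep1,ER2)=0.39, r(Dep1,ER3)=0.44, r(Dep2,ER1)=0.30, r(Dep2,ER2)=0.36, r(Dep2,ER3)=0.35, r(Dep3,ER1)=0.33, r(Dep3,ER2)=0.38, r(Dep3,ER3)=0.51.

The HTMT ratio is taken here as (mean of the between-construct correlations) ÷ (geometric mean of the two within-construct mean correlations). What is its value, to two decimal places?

Mean heterotrait r = 3.40/9 = 0.3778.
Mean within-Dep = 1.47/3 = 0.4900; mean within-ER = 1.61/3 = 0.5367.
Geometric mean = √(0.4900 × 0.5367) = 0.5128.
HTMT = 0.3778 / 0.5128 = 0.74.

0.74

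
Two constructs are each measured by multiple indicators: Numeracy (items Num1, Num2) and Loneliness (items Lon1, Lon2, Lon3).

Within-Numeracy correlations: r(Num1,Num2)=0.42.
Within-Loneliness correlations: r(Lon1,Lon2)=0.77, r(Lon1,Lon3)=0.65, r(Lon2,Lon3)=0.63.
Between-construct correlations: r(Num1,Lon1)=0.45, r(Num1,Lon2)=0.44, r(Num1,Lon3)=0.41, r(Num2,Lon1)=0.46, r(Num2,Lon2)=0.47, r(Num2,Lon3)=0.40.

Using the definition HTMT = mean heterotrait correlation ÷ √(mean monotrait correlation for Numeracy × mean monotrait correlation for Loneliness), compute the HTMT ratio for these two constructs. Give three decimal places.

0.818

Mean between = 2.63/6 = 0.4383.
Mean within-Num = 0.42/1 = 0.4200; mean within-Lon = 2.05/3 = 0.6833.
Geometric mean = √(0.4200 × 0.6833) = 0.5357.
HTMT = 0.4383 / 0.5357 = 0.818.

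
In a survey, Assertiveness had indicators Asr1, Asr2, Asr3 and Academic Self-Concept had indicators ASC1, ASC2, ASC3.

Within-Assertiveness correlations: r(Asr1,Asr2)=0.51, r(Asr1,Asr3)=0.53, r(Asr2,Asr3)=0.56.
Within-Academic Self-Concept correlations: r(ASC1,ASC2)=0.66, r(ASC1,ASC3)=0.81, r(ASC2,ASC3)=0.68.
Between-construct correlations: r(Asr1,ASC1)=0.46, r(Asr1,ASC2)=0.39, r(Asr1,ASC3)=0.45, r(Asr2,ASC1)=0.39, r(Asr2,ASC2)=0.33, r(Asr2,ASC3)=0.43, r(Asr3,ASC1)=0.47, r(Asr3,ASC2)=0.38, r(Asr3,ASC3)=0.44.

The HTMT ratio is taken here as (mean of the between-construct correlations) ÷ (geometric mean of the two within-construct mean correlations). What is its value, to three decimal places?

Between-construct mean = 3.74/9 = 0.4156.
Mean within-Asr = 1.60/3 = 0.5333; mean within-ASC = 2.15/3 = 0.7167.
Geometric mean = √(0.5333 × 0.7167) = 0.6182.
HTMT = 0.4156 / 0.6182 = 0.672.

0.672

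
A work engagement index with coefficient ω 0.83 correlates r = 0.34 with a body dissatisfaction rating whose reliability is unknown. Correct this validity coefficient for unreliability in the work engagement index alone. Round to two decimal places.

0.37

Single correction: r_c = r_obs / √r_xx = 0.34 / √0.83 = 0.34 / 0.9110 ≈ 0.37.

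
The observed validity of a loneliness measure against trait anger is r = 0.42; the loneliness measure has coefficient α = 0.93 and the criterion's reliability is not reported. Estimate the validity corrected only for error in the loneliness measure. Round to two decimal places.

Single correction: r_c = r_obs / √r_xx = 0.42 / √0.93 = 0.42 / 0.9644 ≈ 0.44.

0.44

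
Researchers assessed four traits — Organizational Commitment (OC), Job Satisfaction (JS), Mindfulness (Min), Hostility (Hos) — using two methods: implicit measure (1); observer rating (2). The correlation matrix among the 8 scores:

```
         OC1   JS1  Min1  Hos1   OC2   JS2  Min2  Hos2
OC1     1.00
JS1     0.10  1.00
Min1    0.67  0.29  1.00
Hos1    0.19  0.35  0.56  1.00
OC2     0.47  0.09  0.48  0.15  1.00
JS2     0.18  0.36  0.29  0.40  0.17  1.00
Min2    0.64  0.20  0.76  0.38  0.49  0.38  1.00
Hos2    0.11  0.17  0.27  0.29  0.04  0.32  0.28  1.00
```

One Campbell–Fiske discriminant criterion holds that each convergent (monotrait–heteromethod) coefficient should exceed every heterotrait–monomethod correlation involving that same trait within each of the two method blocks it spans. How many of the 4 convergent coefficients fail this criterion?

Checking each validity diagonal entry against its comparison values:
OC (methods 1·2): 0.47 vs {0.10, 0.17, 0.67, 0.49, 0.19, 0.04} → fail.
JS (methods 1·2): 0.36 vs {0.10, 0.17, 0.29, 0.38, 0.35, 0.32} → fail.
Min (methods 1·2): 0.76 vs {0.67, 0.49, 0.29, 0.38, 0.56, 0.28} → pass.
Hos (methods 1·2): 0.29 vs {0.19, 0.04, 0.35, 0.32, 0.56, 0.28} → fail.
3 of 4 fail.

3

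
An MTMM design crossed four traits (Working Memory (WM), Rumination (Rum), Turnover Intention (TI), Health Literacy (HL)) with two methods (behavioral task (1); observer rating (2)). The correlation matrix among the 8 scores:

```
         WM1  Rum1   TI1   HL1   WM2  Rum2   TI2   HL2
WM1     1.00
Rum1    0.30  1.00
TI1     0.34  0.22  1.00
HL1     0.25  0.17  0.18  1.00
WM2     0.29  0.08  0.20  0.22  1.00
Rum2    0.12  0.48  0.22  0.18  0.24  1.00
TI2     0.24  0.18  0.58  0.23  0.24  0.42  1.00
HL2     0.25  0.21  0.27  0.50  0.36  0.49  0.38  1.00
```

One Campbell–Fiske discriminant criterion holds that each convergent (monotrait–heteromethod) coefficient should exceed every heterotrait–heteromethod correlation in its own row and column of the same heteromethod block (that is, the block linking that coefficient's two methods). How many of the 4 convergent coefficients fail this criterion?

Each convergent coefficient versus the relevant comparison correlations:
WM (methods 1·2): 0.29 vs {0.12, 0.08, 0.24, 0.20, 0.25, 0.22} → pass.
Rum (methods 1·2): 0.48 vs {0.08, 0.12, 0.18, 0.22, 0.21, 0.18} → pass.
TI (methods 1·2): 0.58 vs {0.20, 0.24, 0.22, 0.18, 0.27, 0.23} → pass.
HL (methods 1·2): 0.50 vs {0.22, 0.25, 0.18, 0.21, 0.23, 0.27} → pass.
0 of 4 fail.

0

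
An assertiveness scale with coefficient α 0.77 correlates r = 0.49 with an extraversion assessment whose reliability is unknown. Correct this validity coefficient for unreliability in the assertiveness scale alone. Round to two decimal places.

0.56

Single correction: r_c = r_obs / √r_xx = 0.49 / √0.77 = 0.49 / 0.8775 ≈ 0.56.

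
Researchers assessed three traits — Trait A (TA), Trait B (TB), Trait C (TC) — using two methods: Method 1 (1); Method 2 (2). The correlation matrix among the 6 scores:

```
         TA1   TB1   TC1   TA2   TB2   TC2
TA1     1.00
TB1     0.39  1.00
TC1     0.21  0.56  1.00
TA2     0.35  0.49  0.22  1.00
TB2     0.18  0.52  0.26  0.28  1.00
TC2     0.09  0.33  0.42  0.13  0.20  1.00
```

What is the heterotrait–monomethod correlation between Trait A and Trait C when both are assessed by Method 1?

0.21

Different traits, same method: r(TA1, TC1) = 0.21.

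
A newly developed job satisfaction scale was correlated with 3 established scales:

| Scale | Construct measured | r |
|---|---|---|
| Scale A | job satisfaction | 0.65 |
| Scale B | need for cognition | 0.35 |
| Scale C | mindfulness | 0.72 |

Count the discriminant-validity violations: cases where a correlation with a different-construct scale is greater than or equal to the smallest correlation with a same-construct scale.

1

Convergent (same construct = job satisfaction): Scale A.
Smallest convergent = 0.65. Discriminant values: 0.35, 0.72; count ≥ 0.65 → 1.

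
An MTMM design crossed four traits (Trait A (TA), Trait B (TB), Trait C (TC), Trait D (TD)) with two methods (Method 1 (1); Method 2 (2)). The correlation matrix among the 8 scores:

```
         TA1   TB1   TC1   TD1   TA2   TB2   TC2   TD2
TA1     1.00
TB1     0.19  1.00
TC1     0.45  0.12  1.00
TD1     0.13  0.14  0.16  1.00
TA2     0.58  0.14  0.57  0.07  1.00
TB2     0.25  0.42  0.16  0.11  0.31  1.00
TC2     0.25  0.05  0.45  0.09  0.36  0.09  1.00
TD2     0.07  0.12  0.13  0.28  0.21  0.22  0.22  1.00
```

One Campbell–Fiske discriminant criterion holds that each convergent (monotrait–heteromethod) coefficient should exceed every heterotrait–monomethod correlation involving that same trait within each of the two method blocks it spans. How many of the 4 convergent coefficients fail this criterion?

1

Checking each validity diagonal entry against its comparison values:
TA (methods 1·2): 0.58 vs {0.19, 0.31, 0.45, 0.36, 0.13, 0.21} → pass.
TB (methods 1·2): 0.42 vs {0.19, 0.31, 0.12, 0.09, 0.14, 0.22} → pass.
TC (methods 1·2): 0.45 vs {0.45, 0.36, 0.12, 0.09, 0.16, 0.22} → fail.
TD (methods 1·2): 0.28 vs {0.13, 0.21, 0.14, 0.22, 0.16, 0.22} → pass.
1 of 4 fail.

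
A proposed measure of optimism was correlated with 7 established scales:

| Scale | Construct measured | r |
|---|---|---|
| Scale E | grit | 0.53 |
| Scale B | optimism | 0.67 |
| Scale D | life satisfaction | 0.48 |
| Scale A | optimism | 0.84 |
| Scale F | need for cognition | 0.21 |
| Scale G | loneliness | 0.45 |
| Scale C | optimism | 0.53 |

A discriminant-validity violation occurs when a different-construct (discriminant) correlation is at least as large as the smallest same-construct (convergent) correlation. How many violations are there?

1

Convergent (same construct = optimism): Scale B, Scale A, Scale C.
Smallest convergent = 0.53. Discriminant values: 0.53, 0.48, 0.21, 0.45; count ≥ 0.53 → 1.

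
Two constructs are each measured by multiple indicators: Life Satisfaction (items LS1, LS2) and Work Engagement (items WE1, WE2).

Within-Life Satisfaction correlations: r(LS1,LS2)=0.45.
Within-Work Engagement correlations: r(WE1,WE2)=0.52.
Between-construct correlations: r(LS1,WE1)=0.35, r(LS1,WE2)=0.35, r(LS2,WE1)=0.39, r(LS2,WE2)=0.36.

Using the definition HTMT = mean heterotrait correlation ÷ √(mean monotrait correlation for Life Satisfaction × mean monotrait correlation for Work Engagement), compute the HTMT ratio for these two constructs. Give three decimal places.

Mean between = 1.45/4 = 0.3625.
Mean within-LS = 0.45/1 = 0.4500; mean within-WE = 0.52/1 = 0.5200.
Geometric mean = √(0.4500 × 0.5200) = 0.4837.
HTMT = 0.3625 / 0.4837 = 0.749.

0.749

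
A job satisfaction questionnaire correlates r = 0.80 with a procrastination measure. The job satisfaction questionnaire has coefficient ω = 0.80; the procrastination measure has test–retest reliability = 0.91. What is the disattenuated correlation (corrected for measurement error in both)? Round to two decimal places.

r_true = r_obs / √(r_xx · r_yy) = 0.80 / √(0.80 × 0.91) = 0.80 / √0.7280 = 0.80 / 0.8532 ≈ 0.94.

0.94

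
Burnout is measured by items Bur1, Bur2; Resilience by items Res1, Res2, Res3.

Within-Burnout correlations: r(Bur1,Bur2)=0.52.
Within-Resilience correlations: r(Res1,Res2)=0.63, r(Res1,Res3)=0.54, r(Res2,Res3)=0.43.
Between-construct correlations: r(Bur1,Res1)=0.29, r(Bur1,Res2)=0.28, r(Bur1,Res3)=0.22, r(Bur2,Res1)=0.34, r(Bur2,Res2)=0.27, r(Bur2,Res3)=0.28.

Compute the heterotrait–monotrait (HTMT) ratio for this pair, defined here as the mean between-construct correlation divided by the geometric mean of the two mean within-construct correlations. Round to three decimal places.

0.532

Mean between = 1.68/6 = 0.2800.
Mean within-Bur = 0.52/1 = 0.5200; mean within-Res = 1.60/3 = 0.5333.
Geometric mean = √(0.5200 × 0.5333) = 0.5266.
HTMT = 0.2800 / 0.5266 = 0.532.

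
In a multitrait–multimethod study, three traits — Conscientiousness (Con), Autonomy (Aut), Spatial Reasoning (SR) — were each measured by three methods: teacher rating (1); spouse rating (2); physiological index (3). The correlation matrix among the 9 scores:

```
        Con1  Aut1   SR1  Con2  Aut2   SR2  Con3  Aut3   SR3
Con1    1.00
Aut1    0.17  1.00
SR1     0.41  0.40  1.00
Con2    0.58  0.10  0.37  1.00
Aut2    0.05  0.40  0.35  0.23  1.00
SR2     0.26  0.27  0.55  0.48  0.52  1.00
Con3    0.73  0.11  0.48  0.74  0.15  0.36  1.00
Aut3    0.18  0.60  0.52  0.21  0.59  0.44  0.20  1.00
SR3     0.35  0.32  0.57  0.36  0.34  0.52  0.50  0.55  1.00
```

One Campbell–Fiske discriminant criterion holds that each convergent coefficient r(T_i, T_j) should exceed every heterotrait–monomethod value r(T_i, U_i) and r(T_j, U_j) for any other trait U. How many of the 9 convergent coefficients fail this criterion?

Convergent coefficients and their comparison sets:
Con (methods 1·2): 0.58 vs {0.17, 0.23, 0.41, 0.48} → pass.
Con (methods 1·3): 0.73 vs {0.17, 0.20, 0.41, 0.50} → pass.
Con (methods 2·3): 0.74 vs {0.23, 0.20, 0.48, 0.50} → pass.
Aut (methods 1·2): 0.40 vs {0.17, 0.23, 0.40, 0.52} → fail.
Aut (methods 1·3): 0.60 vs {0.17, 0.20, 0.40, 0.55} → pass.
Aut (methods 2·3): 0.59 vs {0.23, 0.20, 0.52, 0.55} → pass.
SR (methods 1·2): 0.55 vs {0.41, 0.48, 0.40, 0.52} → pass.
SR (methods 1·3): 0.57 vs {0.41, 0.50, 0.40, 0.55} → pass.
SR (methods 2·3): 0.52 vs {0.48, 0.50, 0.52, 0.55} → fail.
2 of 9 fail.

2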